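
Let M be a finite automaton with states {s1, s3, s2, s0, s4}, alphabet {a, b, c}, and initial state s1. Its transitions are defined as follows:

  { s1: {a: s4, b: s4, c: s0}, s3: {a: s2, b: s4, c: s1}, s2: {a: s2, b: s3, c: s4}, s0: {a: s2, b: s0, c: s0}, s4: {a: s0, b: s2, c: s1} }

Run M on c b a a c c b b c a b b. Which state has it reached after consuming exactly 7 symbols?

s1 → s0 → s0 → s2 → s2 → s4 → s1 → s4
After 7 symbols: s4.

s4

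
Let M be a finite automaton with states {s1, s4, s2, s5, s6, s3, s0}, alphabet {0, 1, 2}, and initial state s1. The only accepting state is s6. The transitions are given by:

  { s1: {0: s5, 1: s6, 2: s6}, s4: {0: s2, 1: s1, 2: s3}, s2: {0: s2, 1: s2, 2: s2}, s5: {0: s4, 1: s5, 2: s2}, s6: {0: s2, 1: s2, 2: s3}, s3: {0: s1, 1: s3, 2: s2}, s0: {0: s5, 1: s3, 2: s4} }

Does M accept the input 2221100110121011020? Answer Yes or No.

No

start at s1
read '2': s1 → s6
read '2': s6 → s3
read '2': s3 → s2
read '1': s2 → s2
read '1': s2 → s2
read '0': s2 → s2
read '0': s2 → s2
read '1': s2 → s2
read '1': s2 → s2
read '0': s2 → s2
read '1': s2 → s2
read '2': s2 → s2
read '1': s2 → s2
read '0': s2 → s2
read '1': s2 → s2
read '1': s2 → s2
read '0': s2 → s2
read '2': s2 → s2
read '0': s2 → s2
End state s2 is not accepting.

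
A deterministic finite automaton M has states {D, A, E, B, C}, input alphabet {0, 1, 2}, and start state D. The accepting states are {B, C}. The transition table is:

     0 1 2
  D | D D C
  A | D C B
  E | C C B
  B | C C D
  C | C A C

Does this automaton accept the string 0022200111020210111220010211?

Yes

D → D → D → C → C → C → C → C → A → C → A → D → C → C → C → A → D → D → D → D → C → C → C → C → A → D → C → A → C
End state C is accepting.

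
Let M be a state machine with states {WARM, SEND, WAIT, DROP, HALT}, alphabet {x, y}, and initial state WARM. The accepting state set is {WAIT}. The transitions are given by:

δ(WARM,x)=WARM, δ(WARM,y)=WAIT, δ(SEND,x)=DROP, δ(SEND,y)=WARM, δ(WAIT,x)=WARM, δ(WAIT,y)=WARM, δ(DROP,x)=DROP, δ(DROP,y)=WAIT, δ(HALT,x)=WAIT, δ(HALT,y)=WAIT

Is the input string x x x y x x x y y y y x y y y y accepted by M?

No

start at WARM
read 'x': WARM → WARM
read 'x': WARM → WARM
read 'x': WARM → WARM
read 'y': WARM → WAIT
read 'x': WAIT → WARM
read 'x': WARM → WARM
read 'x': WARM → WARM
read 'y': WARM → WAIT
read 'y': WAIT → WARM
read 'y': WARM → WAIT
read 'y': WAIT → WARM
read 'x': WARM → WARM
read 'y': WARM → WAIT
read 'y': WAIT → WARM
read 'y': WARM → WAIT
read 'y': WAIT → WARM
End state WARM is not accepting.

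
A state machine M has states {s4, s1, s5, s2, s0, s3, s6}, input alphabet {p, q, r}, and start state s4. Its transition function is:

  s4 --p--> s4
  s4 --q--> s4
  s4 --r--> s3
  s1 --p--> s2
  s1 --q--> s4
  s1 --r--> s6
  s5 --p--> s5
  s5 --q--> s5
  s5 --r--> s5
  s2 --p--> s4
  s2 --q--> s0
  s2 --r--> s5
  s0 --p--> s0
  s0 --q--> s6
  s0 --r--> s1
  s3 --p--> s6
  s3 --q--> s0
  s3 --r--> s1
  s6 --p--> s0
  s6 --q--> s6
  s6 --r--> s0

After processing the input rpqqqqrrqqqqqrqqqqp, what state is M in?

s4 → s3 → s6 → s6 → s6 → s6 → s6 → s0 → s1 → s4 → s4 → s4 → s4 → s4 → s3 → s0 → s6 → s6 → s6 → s0

s0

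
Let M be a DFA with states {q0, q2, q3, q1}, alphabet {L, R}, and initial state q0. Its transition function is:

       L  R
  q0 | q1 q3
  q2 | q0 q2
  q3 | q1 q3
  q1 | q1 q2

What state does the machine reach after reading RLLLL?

Trace: q0 -R-> q3 -L-> q1 -L-> q1 -L-> q1 -L-> q1

q1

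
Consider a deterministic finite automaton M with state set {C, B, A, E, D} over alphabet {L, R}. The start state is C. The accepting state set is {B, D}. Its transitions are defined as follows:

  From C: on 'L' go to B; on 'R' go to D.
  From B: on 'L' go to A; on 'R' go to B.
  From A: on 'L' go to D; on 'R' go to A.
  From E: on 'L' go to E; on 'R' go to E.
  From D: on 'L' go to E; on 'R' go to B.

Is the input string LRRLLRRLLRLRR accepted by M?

start at C
read 'L': C → B
read 'R': B → B
read 'R': B → B
read 'L': B → A
read 'L': A → D
read 'R': D → B
read 'R': B → B
read 'L': B → A
read 'L': A → D
read 'R': D → B
read 'L': B → A
read 'R': A → A
read 'R': A → A
End state A is not accepting.

No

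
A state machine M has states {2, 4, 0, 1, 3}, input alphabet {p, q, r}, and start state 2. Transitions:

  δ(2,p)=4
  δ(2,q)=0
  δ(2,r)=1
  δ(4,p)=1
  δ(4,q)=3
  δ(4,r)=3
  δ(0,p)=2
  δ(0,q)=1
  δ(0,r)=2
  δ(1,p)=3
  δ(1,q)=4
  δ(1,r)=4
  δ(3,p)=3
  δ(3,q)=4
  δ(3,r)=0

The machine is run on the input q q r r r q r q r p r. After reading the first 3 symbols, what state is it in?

4

Trace: 2 -q-> 0 -q-> 1 -r-> 4
After 3 symbols: 4.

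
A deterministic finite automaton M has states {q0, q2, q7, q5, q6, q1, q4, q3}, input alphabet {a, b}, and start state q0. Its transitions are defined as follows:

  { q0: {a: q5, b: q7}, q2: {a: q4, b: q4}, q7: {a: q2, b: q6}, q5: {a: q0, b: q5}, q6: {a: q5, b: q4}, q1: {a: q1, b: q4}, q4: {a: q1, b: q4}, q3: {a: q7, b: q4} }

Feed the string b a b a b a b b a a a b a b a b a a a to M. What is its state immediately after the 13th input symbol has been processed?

Trace: q0 -b-> q7 -a-> q2 -b-> q4 -a-> q1 -b-> q4 -a-> q1 -b-> q4 -b-> q4 -a-> q1 -a-> q1 -a-> q1 -b-> q4 -a-> q1
After 13 symbols: q1.

q1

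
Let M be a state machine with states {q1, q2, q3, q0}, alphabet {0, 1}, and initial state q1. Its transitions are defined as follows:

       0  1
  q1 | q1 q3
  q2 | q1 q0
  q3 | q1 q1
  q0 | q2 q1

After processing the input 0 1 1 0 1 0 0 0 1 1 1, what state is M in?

q3

q1 → q1 → q3 → q1 → q1 → q3 → q1 → q1 → q1 → q3 → q1 → q3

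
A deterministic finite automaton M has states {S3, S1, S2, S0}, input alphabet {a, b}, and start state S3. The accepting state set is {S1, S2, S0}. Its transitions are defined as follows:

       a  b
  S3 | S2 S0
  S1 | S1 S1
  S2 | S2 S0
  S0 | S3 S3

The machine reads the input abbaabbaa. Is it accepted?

Yes

start at S3
read 'a': S3 → S2
read 'b': S2 → S0
read 'b': S0 → S3
read 'a': S3 → S2
read 'a': S2 → S2
read 'b': S2 → S0
read 'b': S0 → S3
read 'a': S3 → S2
read 'a': S2 → S2
End state S2 is accepting.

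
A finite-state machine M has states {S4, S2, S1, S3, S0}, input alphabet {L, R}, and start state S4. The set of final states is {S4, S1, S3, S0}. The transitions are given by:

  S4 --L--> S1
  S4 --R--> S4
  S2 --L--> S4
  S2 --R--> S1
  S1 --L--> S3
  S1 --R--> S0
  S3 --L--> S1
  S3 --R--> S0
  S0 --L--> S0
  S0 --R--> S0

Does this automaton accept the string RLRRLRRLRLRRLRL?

Yes

S4 → S4 → S1 → S0 → S0 → S0 → S0 → S0 → S0 → S0 → S0 → S0 → S0 → S0 → S0 → S0
End state S0 is accepting.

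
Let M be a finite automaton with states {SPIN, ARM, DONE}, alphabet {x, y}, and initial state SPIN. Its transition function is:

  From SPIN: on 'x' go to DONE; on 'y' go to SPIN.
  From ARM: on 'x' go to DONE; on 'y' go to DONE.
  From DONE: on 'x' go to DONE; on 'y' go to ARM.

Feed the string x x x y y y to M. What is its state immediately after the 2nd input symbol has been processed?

DONE

start at SPIN
read 'x': SPIN → DONE
read 'x': DONE → DONE
After 2 symbols: DONE.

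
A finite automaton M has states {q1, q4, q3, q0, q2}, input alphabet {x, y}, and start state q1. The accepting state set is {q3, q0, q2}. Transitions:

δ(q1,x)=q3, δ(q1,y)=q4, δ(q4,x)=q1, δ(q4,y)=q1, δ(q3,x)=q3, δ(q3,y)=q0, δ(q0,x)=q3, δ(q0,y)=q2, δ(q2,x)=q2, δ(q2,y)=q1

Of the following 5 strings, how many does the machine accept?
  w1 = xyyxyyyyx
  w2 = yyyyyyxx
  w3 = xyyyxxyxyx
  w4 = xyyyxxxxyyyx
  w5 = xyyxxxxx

4

w1: Trace: q1 -x-> q3 -y-> q0 -y-> q2 -x-> q2 -y-> q1 -y-> q4 -y-> q1 -y-> q4 -x-> q1  → end q1, rejected
w2: Trace: q1 -y-> q4 -y-> q1 -y-> q4 -y-> q1 -y-> q4 -y-> q1 -x-> q3 -x-> q3  → end q3, accepted
w3: Trace: q1 -x-> q3 -y-> q0 -y-> q2 -y-> q1 -x-> q3 -x-> q3 -y-> q0 -x-> q3 -y-> q0 -x-> q3  → end q3, accepted
w4: Trace: q1 -x-> q3 -y-> q0 -y-> q2 -y-> q1 -x-> q3 -x-> q3 -x-> q3 -x-> q3 -y-> q0 -y-> q2 -y-> q1 -x-> q3  → end q3, accepted
w5: Trace: q1 -x-> q3 -y-> q0 -y-> q2 -x-> q2 -x-> q2 -x-> q2 -x-> q2 -x-> q2  → end q2, accepted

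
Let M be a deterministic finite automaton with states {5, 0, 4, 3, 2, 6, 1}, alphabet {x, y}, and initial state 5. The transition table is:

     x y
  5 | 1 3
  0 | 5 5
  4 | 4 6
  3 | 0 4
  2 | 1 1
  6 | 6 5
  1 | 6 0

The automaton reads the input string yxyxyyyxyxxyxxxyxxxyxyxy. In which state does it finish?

3

5 → 3 → 0 → 5 → 1 → 0 → 5 → 3 → 0 → 5 → 1 → 6 → 5 → 1 → 6 → 6 → 5 → 1 → 6 → 6 → 5 → 1 → 0 → 5 → 3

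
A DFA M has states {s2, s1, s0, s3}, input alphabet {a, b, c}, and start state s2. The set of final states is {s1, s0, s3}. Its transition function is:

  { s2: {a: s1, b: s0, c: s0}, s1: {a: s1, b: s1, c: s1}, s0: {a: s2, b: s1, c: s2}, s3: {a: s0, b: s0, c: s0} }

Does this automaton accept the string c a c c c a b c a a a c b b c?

Yes

s2 → s0 → s2 → s0 → s2 → s0 → s2 → s0 → s2 → s1 → s1 → s1 → s1 → s1 → s1 → s1
End state s1 is accepting.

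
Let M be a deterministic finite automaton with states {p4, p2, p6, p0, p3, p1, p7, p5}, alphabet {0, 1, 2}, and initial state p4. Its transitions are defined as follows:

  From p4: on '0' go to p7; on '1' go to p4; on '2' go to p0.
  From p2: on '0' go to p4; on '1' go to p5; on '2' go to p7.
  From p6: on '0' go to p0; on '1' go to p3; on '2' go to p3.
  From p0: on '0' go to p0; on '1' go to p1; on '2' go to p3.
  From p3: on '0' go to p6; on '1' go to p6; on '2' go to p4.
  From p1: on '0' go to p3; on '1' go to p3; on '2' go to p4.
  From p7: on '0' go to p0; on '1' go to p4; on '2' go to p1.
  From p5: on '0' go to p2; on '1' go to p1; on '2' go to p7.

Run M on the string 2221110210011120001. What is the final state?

start at p4
read '2': p4 → p0
read '2': p0 → p3
read '2': p3 → p4
read '1': p4 → p4
read '1': p4 → p4
read '1': p4 → p4
read '0': p4 → p7
read '2': p7 → p1
read '1': p1 → p3
read '0': p3 → p6
read '0': p6 → p0
read '1': p0 → p1
read '1': p1 → p3
read '1': p3 → p6
read '2': p6 → p3
read '0': p3 → p6
read '0': p6 → p0
read '0': p0 → p0
read '1': p0 → p1

p1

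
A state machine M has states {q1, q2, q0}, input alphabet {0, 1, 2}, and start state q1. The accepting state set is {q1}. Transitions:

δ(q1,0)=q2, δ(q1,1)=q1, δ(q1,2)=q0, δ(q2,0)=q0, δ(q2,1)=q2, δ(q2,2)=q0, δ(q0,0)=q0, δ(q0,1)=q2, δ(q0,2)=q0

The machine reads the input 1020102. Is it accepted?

No

Trace: q1 -1-> q1 -0-> q2 -2-> q0 -0-> q0 -1-> q2 -0-> q0 -2-> q0
End state q0 is not accepting.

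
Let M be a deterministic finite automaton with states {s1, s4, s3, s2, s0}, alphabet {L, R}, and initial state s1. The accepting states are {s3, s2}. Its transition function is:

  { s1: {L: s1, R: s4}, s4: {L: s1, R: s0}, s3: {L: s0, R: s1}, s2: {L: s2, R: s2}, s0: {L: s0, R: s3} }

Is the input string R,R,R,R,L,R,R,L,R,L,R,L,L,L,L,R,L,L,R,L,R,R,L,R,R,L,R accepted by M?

Yes

start at s1
read 'R': s1 → s4
read 'R': s4 → s0
read 'R': s0 → s3
read 'R': s3 → s1
read 'L': s1 → s1
read 'R': s1 → s4
read 'R': s4 → s0
read 'L': s0 → s0
read 'R': s0 → s3
read 'L': s3 → s0
read 'R': s0 → s3
read 'L': s3 → s0
read 'L': s0 → s0
read 'L': s0 → s0
read 'L': s0 → s0
read 'R': s0 → s3
read 'L': s3 → s0
read 'L': s0 → s0
read 'R': s0 → s3
read 'L': s3 → s0
read 'R': s0 → s3
read 'R': s3 → s1
read 'L': s1 → s1
read 'R': s1 → s4
read 'R': s4 → s0
read 'L': s0 → s0
read 'R': s0 → s3
End state s3 is accepting.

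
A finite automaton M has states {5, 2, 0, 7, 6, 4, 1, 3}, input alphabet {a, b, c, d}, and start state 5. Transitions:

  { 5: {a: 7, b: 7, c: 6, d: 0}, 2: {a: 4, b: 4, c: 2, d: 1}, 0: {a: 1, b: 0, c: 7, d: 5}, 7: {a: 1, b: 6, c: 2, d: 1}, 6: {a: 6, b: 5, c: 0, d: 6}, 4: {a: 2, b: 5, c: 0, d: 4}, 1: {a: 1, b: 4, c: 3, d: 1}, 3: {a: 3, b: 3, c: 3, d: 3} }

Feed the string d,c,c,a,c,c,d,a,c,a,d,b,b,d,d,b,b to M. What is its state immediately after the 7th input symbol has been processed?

1

start at 5
read 'd': 5 → 0
read 'c': 0 → 7
read 'c': 7 → 2
read 'a': 2 → 4
read 'c': 4 → 0
read 'c': 0 → 7
read 'd': 7 → 1
After 7 symbols: 1.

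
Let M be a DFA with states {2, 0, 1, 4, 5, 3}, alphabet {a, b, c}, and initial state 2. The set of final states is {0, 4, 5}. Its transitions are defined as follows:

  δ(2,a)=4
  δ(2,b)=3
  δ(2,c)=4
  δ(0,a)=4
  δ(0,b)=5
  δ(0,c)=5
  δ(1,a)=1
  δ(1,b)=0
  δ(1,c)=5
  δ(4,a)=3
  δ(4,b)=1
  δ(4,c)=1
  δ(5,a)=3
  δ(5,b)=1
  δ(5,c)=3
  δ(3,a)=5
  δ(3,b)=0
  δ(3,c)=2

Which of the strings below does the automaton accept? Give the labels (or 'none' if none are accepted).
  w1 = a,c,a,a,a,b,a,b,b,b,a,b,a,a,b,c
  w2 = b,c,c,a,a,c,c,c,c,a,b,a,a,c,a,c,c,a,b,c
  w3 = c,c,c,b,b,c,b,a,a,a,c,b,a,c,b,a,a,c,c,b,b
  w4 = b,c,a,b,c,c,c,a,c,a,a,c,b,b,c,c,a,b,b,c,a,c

w1: Trace: 2 -a-> 4 -c-> 1 -a-> 1 -a-> 1 -a-> 1 -b-> 0 -a-> 4 -b-> 1 -b-> 0 -b-> 5 -a-> 3 -b-> 0 -a-> 4 -a-> 3 -b-> 0 -c-> 5  → end 5, accepted
w2: Trace: 2 -b-> 3 -c-> 2 -c-> 4 -a-> 3 -a-> 5 -c-> 3 -c-> 2 -c-> 4 -c-> 1 -a-> 1 -b-> 0 -a-> 4 -a-> 3 -c-> 2 -a-> 4 -c-> 1 -c-> 5 -a-> 3 -b-> 0 -c-> 5  → end 5, accepted
w3: Trace: 2 -c-> 4 -c-> 1 -c-> 5 -b-> 1 -b-> 0 -c-> 5 -b-> 1 -a-> 1 -a-> 1 -a-> 1 -c-> 5 -b-> 1 -a-> 1 -c-> 5 -b-> 1 -a-> 1 -a-> 1 -c-> 5 -c-> 3 -b-> 0 -b-> 5  → end 5, accepted
w4: Trace: 2 -b-> 3 -c-> 2 -a-> 4 -b-> 1 -c-> 5 -c-> 3 -c-> 2 -a-> 4 -c-> 1 -a-> 1 -a-> 1 -c-> 5 -b-> 1 -b-> 0 -c-> 5 -c-> 3 -a-> 5 -b-> 1 -b-> 0 -c-> 5 -a-> 3 -c-> 2  → end 2, rejected

w1, w2, w3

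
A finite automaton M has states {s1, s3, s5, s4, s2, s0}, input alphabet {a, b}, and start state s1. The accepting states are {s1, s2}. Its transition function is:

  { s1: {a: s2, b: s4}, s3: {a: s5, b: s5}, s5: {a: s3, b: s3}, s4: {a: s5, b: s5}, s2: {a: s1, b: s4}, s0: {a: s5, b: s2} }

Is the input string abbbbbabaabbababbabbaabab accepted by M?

start at s1
read 'a': s1 → s2
read 'b': s2 → s4
read 'b': s4 → s5
read 'b': s5 → s3
read 'b': s3 → s5
read 'b': s5 → s3
read 'a': s3 → s5
read 'b': s5 → s3
read 'a': s3 → s5
read 'a': s5 → s3
read 'b': s3 → s5
read 'b': s5 → s3
read 'a': s3 → s5
read 'b': s5 → s3
read 'a': s3 → s5
read 'b': s5 → s3
read 'b': s3 → s5
read 'a': s5 → s3
read 'b': s3 → s5
read 'b': s5 → s3
read 'a': s3 → s5
read 'a': s5 → s3
read 'b': s3 → s5
read 'a': s5 → s3
read 'b': s3 → s5
End state s5 is not accepting.

No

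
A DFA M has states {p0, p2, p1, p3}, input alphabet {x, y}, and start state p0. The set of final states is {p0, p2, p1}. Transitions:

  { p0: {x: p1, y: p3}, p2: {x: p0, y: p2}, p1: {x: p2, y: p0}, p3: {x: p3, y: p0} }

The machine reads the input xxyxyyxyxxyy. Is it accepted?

Trace: p0 -x-> p1 -x-> p2 -y-> p2 -x-> p0 -y-> p3 -y-> p0 -x-> p1 -y-> p0 -x-> p1 -x-> p2 -y-> p2 -y-> p2
End state p2 is accepting.

Yes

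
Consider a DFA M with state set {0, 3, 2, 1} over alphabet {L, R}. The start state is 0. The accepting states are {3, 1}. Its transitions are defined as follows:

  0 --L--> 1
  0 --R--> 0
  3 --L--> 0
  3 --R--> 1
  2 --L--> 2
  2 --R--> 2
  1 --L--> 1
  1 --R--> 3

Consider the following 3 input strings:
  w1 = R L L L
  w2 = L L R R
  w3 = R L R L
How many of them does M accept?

w1:
  start at 0
  read 'R': 0 → 0
  read 'L': 0 → 1
  read 'L': 1 → 1
  read 'L': 1 → 1
  end 1, accepted
w2:
  start at 0
  read 'L': 0 → 1
  read 'L': 1 → 1
  read 'R': 1 → 3
  read 'R': 3 → 1
  end 1, accepted
w3:
  start at 0
  read 'R': 0 → 0
  read 'L': 0 → 1
  read 'R': 1 → 3
  read 'L': 3 → 0
  end 0, rejected

2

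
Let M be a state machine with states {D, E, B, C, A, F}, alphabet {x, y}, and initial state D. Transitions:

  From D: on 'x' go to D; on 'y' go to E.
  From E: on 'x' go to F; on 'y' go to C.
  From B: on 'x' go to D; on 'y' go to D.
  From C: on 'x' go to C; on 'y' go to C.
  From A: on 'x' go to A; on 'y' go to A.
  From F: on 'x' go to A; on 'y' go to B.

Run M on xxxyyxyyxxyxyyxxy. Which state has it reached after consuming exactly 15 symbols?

Trace: D -x-> D -x-> D -x-> D -y-> E -y-> C -x-> C -y-> C -y-> C -x-> C -x-> C -y-> C -x-> C -y-> C -y-> C -x-> C
After 15 symbols: C.

C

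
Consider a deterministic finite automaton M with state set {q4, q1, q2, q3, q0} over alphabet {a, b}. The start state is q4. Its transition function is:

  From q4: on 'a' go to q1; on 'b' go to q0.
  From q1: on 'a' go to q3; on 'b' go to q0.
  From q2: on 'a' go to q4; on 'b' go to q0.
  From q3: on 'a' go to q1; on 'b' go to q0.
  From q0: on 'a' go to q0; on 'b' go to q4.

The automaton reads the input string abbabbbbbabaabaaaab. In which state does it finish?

Trace: q4 -a-> q1 -b-> q0 -b-> q4 -a-> q1 -b-> q0 -b-> q4 -b-> q0 -b-> q4 -b-> q0 -a-> q0 -b-> q4 -a-> q1 -a-> q3 -b-> q0 -a-> q0 -a-> q0 -a-> q0 -a-> q0 -b-> q4

q4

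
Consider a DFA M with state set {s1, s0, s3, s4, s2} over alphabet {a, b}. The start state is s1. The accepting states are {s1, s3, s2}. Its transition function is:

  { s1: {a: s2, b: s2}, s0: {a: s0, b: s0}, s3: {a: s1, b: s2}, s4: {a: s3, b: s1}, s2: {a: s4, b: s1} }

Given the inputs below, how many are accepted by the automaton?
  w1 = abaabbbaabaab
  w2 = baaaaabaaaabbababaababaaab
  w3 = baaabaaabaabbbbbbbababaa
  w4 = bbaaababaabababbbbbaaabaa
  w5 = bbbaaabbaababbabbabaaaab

w1: Trace: s1 -a-> s2 -b-> s1 -a-> s2 -a-> s4 -b-> s1 -b-> s2 -b-> s1 -a-> s2 -a-> s4 -b-> s1 -a-> s2 -a-> s4 -b-> s1  → end s1, accepted
w2: Trace: s1 -b-> s2 -a-> s4 -a-> s3 -a-> s1 -a-> s2 -a-> s4 -b-> s1 -a-> s2 -a-> s4 -a-> s3 -a-> s1 -b-> s2 -b-> s1 -a-> s2 -b-> s1 -a-> s2 -b-> s1 -a-> s2 -a-> s4 -b-> s1 -a-> s2 -b-> s1 -a-> s2 -a-> s4 -a-> s3 -b-> s2  → end s2, accepted
w3: Trace: s1 -b-> s2 -a-> s4 -a-> s3 -a-> s1 -b-> s2 -a-> s4 -a-> s3 -a-> s1 -b-> s2 -a-> s4 -a-> s3 -b-> s2 -b-> s1 -b-> s2 -b-> s1 -b-> s2 -b-> s1 -b-> s2 -a-> s4 -b-> s1 -a-> s2 -b-> s1 -a-> s2 -a-> s4  → end s4, rejected
w4: Trace: s1 -b-> s2 -b-> s1 -a-> s2 -a-> s4 -a-> s3 -b-> s2 -a-> s4 -b-> s1 -a-> s2 -a-> s4 -b-> s1 -a-> s2 -b-> s1 -a-> s2 -b-> s1 -b-> s2 -b-> s1 -b-> s2 -b-> s1 -a-> s2 -a-> s4 -a-> s3 -b-> s2 -a-> s4 -a-> s3  → end s3, accepted
w5: Trace: s1 -b-> s2 -b-> s1 -b-> s2 -a-> s4 -a-> s3 -a-> s1 -b-> s2 -b-> s1 -a-> s2 -a-> s4 -b-> s1 -a-> s2 -b-> s1 -b-> s2 -a-> s4 -b-> s1 -b-> s2 -a-> s4 -b-> s1 -a-> s2 -a-> s4 -a-> s3 -a-> s1 -b-> s2  → end s2, accepted

4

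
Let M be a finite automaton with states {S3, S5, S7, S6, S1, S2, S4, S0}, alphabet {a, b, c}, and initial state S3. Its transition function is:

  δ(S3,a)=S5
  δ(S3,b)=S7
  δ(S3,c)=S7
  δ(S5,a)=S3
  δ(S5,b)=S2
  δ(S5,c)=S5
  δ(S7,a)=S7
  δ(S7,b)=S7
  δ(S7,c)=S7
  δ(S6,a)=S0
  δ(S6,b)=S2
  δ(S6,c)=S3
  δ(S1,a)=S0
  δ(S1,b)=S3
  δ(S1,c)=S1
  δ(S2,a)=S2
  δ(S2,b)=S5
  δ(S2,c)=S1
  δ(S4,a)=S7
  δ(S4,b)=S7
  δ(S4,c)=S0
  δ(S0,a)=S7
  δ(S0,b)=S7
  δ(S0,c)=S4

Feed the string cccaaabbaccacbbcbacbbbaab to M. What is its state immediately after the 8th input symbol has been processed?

S3 → S7 → S7 → S7 → S7 → S7 → S7 → S7 → S7
After 8 symbols: S7.

S7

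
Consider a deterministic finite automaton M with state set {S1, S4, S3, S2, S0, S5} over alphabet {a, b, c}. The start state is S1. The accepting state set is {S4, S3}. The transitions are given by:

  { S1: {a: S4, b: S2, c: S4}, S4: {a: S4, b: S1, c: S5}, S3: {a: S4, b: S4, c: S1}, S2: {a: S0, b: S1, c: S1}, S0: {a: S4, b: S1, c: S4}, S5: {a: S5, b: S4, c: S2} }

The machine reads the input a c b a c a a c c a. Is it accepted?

start at S1
read 'a': S1 → S4
read 'c': S4 → S5
read 'b': S5 → S4
read 'a': S4 → S4
read 'c': S4 → S5
read 'a': S5 → S5
read 'a': S5 → S5
read 'c': S5 → S2
read 'c': S2 → S1
read 'a': S1 → S4
End state S4 is accepting.

Yes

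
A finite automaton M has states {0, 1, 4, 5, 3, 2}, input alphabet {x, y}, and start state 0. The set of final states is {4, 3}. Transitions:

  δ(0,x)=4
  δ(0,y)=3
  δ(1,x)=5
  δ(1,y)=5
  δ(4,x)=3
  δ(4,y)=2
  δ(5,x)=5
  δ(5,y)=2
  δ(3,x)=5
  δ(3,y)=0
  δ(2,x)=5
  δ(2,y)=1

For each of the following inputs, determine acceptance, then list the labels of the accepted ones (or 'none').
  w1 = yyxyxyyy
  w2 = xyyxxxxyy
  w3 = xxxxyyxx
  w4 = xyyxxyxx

none

w1: Trace: 0 -y-> 3 -y-> 0 -x-> 4 -y-> 2 -x-> 5 -y-> 2 -y-> 1 -y-> 5  → end 5, rejected
w2: Trace: 0 -x-> 4 -y-> 2 -y-> 1 -x-> 5 -x-> 5 -x-> 5 -x-> 5 -y-> 2 -y-> 1  → end 1, rejected
w3: Trace: 0 -x-> 4 -x-> 3 -x-> 5 -x-> 5 -y-> 2 -y-> 1 -x-> 5 -x-> 5  → end 5, rejected
w4: Trace: 0 -x-> 4 -y-> 2 -y-> 1 -x-> 5 -x-> 5 -y-> 2 -x-> 5 -x-> 5  → end 5, rejected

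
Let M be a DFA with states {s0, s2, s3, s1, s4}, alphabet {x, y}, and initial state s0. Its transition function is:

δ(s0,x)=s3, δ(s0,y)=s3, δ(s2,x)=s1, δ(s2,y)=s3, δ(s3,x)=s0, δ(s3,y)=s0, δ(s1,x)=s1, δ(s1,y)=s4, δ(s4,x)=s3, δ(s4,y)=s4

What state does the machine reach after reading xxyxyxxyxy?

start at s0
read 'x': s0 → s3
read 'x': s3 → s0
read 'y': s0 → s3
read 'x': s3 → s0
read 'y': s0 → s3
read 'x': s3 → s0
read 'x': s0 → s3
read 'y': s3 → s0
read 'x': s0 → s3
read 'y': s3 → s0

s0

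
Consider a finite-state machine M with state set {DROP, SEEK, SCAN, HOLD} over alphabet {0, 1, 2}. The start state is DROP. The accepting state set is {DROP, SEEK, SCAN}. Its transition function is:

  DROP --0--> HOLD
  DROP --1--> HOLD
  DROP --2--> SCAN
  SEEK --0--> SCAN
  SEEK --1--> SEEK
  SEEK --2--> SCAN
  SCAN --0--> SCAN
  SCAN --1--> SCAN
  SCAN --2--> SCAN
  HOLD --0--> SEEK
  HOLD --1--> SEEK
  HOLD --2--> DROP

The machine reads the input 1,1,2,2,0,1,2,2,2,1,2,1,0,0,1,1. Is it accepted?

Yes

DROP → HOLD → SEEK → SCAN → SCAN → SCAN → SCAN → SCAN → SCAN → SCAN → SCAN → SCAN → SCAN → SCAN → SCAN → SCAN → SCAN
End state SCAN is accepting.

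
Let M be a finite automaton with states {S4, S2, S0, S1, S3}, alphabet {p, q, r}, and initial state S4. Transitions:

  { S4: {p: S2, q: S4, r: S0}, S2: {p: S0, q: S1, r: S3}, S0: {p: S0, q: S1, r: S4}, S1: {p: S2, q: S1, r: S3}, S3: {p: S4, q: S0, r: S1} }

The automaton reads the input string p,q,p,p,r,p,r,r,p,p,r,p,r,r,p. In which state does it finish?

S2

S4 → S2 → S1 → S2 → S0 → S4 → S2 → S3 → S1 → S2 → S0 → S4 → S2 → S3 → S1 → S2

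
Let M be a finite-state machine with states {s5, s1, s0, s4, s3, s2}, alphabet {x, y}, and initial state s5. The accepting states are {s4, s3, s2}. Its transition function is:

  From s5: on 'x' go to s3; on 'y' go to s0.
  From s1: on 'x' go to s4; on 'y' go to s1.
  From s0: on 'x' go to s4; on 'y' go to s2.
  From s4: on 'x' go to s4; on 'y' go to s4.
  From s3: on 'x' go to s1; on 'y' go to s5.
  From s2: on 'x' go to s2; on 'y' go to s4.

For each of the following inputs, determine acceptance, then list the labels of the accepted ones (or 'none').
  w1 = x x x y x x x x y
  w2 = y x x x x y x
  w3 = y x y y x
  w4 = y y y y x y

w1: s5 → s3 → s1 → s4 → s4 → s4 → s4 → s4 → s4 → s4  → end s4, accepted
w2: s5 → s0 → s4 → s4 → s4 → s4 → s4 → s4  → end s4, accepted
w3: s5 → s0 → s4 → s4 → s4 → s4  → end s4, accepted
w4: s5 → s0 → s2 → s4 → s4 → s4 → s4  → end s4, accepted

w1, w2, w3, w4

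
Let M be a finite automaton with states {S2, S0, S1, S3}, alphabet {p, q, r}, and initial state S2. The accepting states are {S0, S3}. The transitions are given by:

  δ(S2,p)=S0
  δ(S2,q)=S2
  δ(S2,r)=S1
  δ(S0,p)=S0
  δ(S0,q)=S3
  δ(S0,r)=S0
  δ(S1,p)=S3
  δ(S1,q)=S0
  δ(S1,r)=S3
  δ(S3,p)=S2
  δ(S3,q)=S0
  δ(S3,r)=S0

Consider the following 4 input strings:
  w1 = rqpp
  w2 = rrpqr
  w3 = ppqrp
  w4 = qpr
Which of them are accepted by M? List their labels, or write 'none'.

w1: S2 → S1 → S0 → S0 → S0  → end S0, accepted
w2: S2 → S1 → S3 → S2 → S2 → S1  → end S1, rejected
w3: S2 → S0 → S0 → S3 → S0 → S0  → end S0, accepted
w4: S2 → S2 → S0 → S0  → end S0, accepted

w1, w3, w4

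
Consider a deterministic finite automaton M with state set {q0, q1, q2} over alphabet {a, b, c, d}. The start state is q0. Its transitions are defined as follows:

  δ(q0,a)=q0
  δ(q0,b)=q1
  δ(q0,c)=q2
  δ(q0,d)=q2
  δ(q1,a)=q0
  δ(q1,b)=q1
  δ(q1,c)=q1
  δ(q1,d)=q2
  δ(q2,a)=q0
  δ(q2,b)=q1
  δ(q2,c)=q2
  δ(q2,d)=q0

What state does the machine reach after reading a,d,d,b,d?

q2

start at q0
read 'a': q0 → q0
read 'd': q0 → q2
read 'd': q2 → q0
read 'b': q0 → q1
read 'd': q1 → q2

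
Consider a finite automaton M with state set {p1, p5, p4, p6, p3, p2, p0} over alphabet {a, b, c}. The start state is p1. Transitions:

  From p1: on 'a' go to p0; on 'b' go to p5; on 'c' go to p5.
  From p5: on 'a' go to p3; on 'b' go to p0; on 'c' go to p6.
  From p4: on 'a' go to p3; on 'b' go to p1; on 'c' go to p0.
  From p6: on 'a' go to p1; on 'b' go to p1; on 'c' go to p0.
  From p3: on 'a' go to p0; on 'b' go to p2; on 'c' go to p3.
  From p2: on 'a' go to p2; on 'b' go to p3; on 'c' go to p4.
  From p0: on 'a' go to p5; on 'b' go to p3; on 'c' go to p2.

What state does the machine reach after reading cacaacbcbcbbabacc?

Trace: p1 -c-> p5 -a-> p3 -c-> p3 -a-> p0 -a-> p5 -c-> p6 -b-> p1 -c-> p5 -b-> p0 -c-> p2 -b-> p3 -b-> p2 -a-> p2 -b-> p3 -a-> p0 -c-> p2 -c-> p4

p4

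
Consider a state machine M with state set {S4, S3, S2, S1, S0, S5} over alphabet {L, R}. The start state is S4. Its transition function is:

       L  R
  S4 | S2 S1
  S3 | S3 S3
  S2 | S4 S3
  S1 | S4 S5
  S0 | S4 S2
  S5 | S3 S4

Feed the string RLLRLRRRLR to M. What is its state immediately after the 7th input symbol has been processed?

start at S4
read 'R': S4 → S1
read 'L': S1 → S4
read 'L': S4 → S2
read 'R': S2 → S3
read 'L': S3 → S3
read 'R': S3 → S3
read 'R': S3 → S3
After 7 symbols: S3.

S3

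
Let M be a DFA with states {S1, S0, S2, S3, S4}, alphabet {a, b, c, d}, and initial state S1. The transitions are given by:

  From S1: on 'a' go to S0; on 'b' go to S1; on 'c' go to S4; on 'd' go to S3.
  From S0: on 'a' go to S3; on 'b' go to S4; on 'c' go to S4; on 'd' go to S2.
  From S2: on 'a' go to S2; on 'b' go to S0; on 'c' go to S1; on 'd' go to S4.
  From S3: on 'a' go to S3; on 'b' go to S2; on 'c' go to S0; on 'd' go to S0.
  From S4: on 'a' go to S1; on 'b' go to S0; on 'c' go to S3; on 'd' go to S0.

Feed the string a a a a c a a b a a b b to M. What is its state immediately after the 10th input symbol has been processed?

S2

start at S1
read 'a': S1 → S0
read 'a': S0 → S3
read 'a': S3 → S3
read 'a': S3 → S3
read 'c': S3 → S0
read 'a': S0 → S3
read 'a': S3 → S3
read 'b': S3 → S2
read 'a': S2 → S2
read 'a': S2 → S2
After 10 symbols: S2.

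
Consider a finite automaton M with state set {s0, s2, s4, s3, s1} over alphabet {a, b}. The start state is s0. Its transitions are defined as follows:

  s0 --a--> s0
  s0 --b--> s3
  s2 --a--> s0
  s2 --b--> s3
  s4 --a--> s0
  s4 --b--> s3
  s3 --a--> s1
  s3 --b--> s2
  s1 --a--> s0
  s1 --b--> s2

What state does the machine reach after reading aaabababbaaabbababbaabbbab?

s2

Trace: s0 -a-> s0 -a-> s0 -a-> s0 -b-> s3 -a-> s1 -b-> s2 -a-> s0 -b-> s3 -b-> s2 -a-> s0 -a-> s0 -a-> s0 -b-> s3 -b-> s2 -a-> s0 -b-> s3 -a-> s1 -b-> s2 -b-> s3 -a-> s1 -a-> s0 -b-> s3 -b-> s2 -b-> s3 -a-> s1 -b-> s2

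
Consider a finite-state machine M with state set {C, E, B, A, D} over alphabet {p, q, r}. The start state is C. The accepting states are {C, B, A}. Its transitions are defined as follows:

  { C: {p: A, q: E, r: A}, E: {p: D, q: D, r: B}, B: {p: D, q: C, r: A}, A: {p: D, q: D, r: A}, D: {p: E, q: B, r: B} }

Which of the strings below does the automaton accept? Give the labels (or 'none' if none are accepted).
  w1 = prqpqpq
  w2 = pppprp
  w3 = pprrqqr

w3

w1:
  start at C
  read 'p': C → A
  read 'r': A → A
  read 'q': A → D
  read 'p': D → E
  read 'q': E → D
  read 'p': D → E
  read 'q': E → D
  end D, rejected
w2:
  start at C
  read 'p': C → A
  read 'p': A → D
  read 'p': D → E
  read 'p': E → D
  read 'r': D → B
  read 'p': B → D
  end D, rejected
w3:
  start at C
  read 'p': C → A
  read 'p': A → D
  read 'r': D → B
  read 'r': B → A
  read 'q': A → D
  read 'q': D → B
  read 'r': B → A
  end A, accepted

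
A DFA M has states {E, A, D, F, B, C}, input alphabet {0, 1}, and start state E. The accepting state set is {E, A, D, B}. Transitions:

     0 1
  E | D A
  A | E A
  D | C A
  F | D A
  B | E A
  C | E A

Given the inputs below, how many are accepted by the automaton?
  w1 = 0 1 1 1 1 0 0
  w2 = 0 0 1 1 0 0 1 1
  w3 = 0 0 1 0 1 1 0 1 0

w1: E → D → A → A → A → A → E → D  → end D, accepted
w2: E → D → C → A → A → E → D → A → A  → end A, accepted
w3: E → D → C → A → E → A → A → E → A → E  → end E, accepted

3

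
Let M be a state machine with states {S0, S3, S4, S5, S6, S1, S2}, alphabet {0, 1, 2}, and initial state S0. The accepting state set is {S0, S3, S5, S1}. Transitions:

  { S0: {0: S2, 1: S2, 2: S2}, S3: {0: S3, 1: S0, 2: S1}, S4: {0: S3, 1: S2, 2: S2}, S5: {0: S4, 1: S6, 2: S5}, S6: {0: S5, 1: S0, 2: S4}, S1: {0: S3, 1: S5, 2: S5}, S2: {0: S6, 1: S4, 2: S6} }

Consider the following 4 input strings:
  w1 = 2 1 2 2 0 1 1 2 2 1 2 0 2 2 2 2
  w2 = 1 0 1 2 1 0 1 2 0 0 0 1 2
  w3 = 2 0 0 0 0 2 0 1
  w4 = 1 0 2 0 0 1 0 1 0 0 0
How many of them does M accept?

w1: S0 → S2 → S4 → S2 → S6 → S5 → S6 → S0 → S2 → S6 → S0 → S2 → S6 → S4 → S2 → S6 → S4  → end S4, rejected
w2: S0 → S2 → S6 → S0 → S2 → S4 → S3 → S0 → S2 → S6 → S5 → S4 → S2 → S6  → end S6, rejected
w3: S0 → S2 → S6 → S5 → S4 → S3 → S1 → S3 → S0  → end S0, accepted
w4: S0 → S2 → S6 → S4 → S3 → S3 → S0 → S2 → S4 → S3 → S3 → S3  → end S3, accepted

2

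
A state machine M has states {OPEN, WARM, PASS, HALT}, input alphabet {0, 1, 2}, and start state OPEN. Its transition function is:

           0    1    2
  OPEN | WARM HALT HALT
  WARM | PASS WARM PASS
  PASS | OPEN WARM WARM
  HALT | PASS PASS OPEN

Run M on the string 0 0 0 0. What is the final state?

WARM

Trace: OPEN -0-> WARM -0-> PASS -0-> OPEN -0-> WARM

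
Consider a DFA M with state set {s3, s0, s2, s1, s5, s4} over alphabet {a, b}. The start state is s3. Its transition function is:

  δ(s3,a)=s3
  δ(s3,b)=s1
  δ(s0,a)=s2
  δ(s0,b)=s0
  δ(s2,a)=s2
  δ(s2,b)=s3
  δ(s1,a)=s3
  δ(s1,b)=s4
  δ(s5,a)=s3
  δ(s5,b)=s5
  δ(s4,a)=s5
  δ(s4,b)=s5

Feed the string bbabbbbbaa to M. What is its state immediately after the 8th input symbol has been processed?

s5

s3 → s1 → s4 → s5 → s5 → s5 → s5 → s5 → s5
After 8 symbols: s5.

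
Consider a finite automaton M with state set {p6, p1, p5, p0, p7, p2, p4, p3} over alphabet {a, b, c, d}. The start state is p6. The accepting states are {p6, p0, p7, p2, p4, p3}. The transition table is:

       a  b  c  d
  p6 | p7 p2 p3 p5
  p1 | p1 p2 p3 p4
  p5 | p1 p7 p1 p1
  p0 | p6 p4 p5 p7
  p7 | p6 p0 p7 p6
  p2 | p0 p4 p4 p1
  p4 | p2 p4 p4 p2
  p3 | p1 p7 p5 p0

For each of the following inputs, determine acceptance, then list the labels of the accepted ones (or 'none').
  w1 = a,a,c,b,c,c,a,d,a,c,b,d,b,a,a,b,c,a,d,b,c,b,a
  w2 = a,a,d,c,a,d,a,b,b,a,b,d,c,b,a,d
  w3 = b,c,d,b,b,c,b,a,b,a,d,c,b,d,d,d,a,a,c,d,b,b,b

w1:
  start at p6
  read 'a': p6 → p7
  read 'a': p7 → p6
  read 'c': p6 → p3
  read 'b': p3 → p7
  read 'c': p7 → p7
  read 'c': p7 → p7
  read 'a': p7 → p6
  read 'd': p6 → p5
  read 'a': p5 → p1
  read 'c': p1 → p3
  read 'b': p3 → p7
  read 'd': p7 → p6
  read 'b': p6 → p2
  read 'a': p2 → p0
  read 'a': p0 → p6
  read 'b': p6 → p2
  read 'c': p2 → p4
  read 'a': p4 → p2
  read 'd': p2 → p1
  read 'b': p1 → p2
  read 'c': p2 → p4
  read 'b': p4 → p4
  read 'a': p4 → p2
  end p2, accepted
w2:
  start at p6
  read 'a': p6 → p7
  read 'a': p7 → p6
  read 'd': p6 → p5
  read 'c': p5 → p1
  read 'a': p1 → p1
  read 'd': p1 → p4
  read 'a': p4 → p2
  read 'b': p2 → p4
  read 'b': p4 → p4
  read 'a': p4 → p2
  read 'b': p2 → p4
  read 'd': p4 → p2
  read 'c': p2 → p4
  read 'b': p4 → p4
  read 'a': p4 → p2
  read 'd': p2 → p1
  end p1, rejected
w3:
  start at p6
  read 'b': p6 → p2
  read 'c': p2 → p4
  read 'd': p4 → p2
  read 'b': p2 → p4
  read 'b': p4 → p4
  read 'c': p4 → p4
  read 'b': p4 → p4
  read 'a': p4 → p2
  read 'b': p2 → p4
  read 'a': p4 → p2
  read 'd': p2 → p1
  read 'c': p1 → p3
  read 'b': p3 → p7
  read 'd': p7 → p6
  read 'd': p6 → p5
  read 'd': p5 → p1
  read 'a': p1 → p1
  read 'a': p1 → p1
  read 'c': p1 → p3
  read 'd': p3 → p0
  read 'b': p0 → p4
  read 'b': p4 → p4
  read 'b': p4 → p4
  end p4, accepted

w1, w3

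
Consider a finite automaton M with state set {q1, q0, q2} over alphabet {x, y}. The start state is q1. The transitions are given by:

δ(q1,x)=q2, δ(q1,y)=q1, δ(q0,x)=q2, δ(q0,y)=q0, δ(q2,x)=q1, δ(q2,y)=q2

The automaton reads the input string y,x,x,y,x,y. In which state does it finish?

q2

Trace: q1 -y-> q1 -x-> q2 -x-> q1 -y-> q1 -x-> q2 -y-> q2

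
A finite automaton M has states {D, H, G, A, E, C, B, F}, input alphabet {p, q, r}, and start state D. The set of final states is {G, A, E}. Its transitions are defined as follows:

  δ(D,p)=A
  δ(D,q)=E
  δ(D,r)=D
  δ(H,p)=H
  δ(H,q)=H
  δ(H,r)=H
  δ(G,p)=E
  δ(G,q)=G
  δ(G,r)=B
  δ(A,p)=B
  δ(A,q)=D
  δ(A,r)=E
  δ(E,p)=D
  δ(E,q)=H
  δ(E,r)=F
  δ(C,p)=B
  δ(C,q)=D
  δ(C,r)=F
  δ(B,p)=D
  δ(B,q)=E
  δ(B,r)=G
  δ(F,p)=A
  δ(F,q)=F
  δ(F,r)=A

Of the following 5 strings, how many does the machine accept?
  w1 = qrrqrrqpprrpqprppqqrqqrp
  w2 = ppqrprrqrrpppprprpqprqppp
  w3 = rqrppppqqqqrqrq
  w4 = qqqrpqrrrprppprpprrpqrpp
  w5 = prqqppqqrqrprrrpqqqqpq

w1: D → E → F → A → D → D → D → E → D → A → E → F → A → D → A → E → D → A → D → E → F → F → F → A → B  → end B, rejected
w2: D → A → B → E → F → A → E → F → F → A → E → D → A → B → D → D → A → E → D → E → D → D → E → D → A → B  → end B, rejected
w3: D → D → E → F → A → B → D → A → D → E → H → H → H → H → H → H  → end H, rejected
w4: D → E → H → H → H → H → H → H → H → H → H → H → H → H → H → H → H → H → H → H → H → H → H → H → H  → end H, rejected
w5: D → A → E → H → H → H → H → H → H → H → H → H → H → H → H → H → H → H → H → H → H → H → H  → end H, rejected

0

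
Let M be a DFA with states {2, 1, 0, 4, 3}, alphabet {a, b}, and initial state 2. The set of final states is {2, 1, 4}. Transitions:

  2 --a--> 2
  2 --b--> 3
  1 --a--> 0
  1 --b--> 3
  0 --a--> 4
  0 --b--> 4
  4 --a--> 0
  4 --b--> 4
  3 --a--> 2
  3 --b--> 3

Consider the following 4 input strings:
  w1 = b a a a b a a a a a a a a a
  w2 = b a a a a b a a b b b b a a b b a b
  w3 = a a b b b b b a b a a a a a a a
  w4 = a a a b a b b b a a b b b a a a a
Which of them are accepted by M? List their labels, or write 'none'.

w1, w3, w4

w1: 2 → 3 → 2 → 2 → 2 → 3 → 2 → 2 → 2 → 2 → 2 → 2 → 2 → 2 → 2  → end 2, accepted
w2: 2 → 3 → 2 → 2 → 2 → 2 → 3 → 2 → 2 → 3 → 3 → 3 → 3 → 2 → 2 → 3 → 3 → 2 → 3  → end 3, rejected
w3: 2 → 2 → 2 → 3 → 3 → 3 → 3 → 3 → 2 → 3 → 2 → 2 → 2 → 2 → 2 → 2 → 2  → end 2, accepted
w4: 2 → 2 → 2 → 2 → 3 → 2 → 3 → 3 → 3 → 2 → 2 → 3 → 3 → 3 → 2 → 2 → 2 → 2  → end 2, accepted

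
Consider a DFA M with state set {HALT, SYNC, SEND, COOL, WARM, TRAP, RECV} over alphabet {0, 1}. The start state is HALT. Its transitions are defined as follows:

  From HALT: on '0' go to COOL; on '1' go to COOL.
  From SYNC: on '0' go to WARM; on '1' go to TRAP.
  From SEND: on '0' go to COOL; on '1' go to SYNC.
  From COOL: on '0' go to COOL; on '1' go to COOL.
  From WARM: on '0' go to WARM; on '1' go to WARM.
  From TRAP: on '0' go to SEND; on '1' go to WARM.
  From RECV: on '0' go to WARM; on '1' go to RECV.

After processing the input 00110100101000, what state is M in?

Trace: HALT -0-> COOL -0-> COOL -1-> COOL -1-> COOL -0-> COOL -1-> COOL -0-> COOL -0-> COOL -1-> COOL -0-> COOL -1-> COOL -0-> COOL -0-> COOL -0-> COOL

COOL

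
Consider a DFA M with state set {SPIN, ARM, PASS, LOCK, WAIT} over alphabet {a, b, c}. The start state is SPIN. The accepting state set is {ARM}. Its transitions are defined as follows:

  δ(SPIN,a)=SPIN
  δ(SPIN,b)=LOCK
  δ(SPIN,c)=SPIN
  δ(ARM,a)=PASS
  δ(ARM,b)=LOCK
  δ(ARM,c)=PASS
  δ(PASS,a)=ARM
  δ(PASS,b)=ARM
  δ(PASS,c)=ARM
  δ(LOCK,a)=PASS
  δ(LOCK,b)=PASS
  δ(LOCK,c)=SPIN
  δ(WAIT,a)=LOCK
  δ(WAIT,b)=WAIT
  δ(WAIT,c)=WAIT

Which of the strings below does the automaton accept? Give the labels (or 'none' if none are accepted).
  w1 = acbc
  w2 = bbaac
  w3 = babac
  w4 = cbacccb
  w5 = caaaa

w1: SPIN → SPIN → SPIN → LOCK → SPIN  → end SPIN, rejected
w2: SPIN → LOCK → PASS → ARM → PASS → ARM  → end ARM, accepted
w3: SPIN → LOCK → PASS → ARM → PASS → ARM  → end ARM, accepted
w4: SPIN → SPIN → LOCK → PASS → ARM → PASS → ARM → LOCK  → end LOCK, rejected
w5: SPIN → SPIN → SPIN → SPIN → SPIN → SPIN  → end SPIN, rejected

w2, w3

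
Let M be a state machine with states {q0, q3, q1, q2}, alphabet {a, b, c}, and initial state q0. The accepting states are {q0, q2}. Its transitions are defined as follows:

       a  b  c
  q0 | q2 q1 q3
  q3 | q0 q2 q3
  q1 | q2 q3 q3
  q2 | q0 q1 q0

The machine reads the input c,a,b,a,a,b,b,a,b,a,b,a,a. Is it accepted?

Yes

Trace: q0 -c-> q3 -a-> q0 -b-> q1 -a-> q2 -a-> q0 -b-> q1 -b-> q3 -a-> q0 -b-> q1 -a-> q2 -b-> q1 -a-> q2 -a-> q0
End state q0 is accepting.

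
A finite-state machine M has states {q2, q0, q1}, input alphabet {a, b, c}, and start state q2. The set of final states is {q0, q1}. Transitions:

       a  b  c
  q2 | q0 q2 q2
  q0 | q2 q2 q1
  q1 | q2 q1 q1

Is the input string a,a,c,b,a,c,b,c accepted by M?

Yes

start at q2
read 'a': q2 → q0
read 'a': q0 → q2
read 'c': q2 → q2
read 'b': q2 → q2
read 'a': q2 → q0
read 'c': q0 → q1
read 'b': q1 → q1
read 'c': q1 → q1
End state q1 is accepting.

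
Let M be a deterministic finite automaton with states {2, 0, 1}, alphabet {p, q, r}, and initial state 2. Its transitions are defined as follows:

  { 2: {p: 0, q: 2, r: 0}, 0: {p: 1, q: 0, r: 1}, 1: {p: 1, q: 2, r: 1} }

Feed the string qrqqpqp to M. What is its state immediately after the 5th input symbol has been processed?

Trace: 2 -q-> 2 -r-> 0 -q-> 0 -q-> 0 -p-> 1
After 5 symbols: 1.

1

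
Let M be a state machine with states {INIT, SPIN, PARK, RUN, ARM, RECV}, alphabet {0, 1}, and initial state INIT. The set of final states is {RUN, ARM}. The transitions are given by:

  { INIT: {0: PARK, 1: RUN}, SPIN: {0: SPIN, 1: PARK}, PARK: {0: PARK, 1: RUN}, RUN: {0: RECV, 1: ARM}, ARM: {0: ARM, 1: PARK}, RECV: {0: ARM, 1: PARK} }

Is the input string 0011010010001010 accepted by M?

No

INIT → PARK → PARK → RUN → ARM → ARM → PARK → PARK → PARK → RUN → RECV → ARM → ARM → PARK → PARK → RUN → RECV
End state RECV is not accepting.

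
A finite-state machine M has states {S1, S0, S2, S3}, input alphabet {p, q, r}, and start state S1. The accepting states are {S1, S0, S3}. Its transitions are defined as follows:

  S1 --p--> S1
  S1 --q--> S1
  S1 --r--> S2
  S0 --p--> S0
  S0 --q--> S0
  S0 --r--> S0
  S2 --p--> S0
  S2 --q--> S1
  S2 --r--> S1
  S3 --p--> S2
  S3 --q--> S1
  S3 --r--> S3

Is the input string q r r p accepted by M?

Yes

start at S1
read 'q': S1 → S1
read 'r': S1 → S2
read 'r': S2 → S1
read 'p': S1 → S1
End state S1 is accepting.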